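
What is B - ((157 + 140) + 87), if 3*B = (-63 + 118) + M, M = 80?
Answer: -339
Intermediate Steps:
B = 45 (B = ((-63 + 118) + 80)/3 = (55 + 80)/3 = (1/3)*135 = 45)
B - ((157 + 140) + 87) = 45 - ((157 + 140) + 87) = 45 - (297 + 87) = 45 - 1*384 = 45 - 384 = -339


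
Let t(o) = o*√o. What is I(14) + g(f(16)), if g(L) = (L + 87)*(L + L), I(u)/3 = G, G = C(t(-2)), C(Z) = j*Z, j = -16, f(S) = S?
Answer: 3296 + 96*I*√2 ≈ 3296.0 + 135.76*I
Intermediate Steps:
t(o) = o^(3/2)
C(Z) = -16*Z
G = 32*I*√2 (G = -(-32)*I*√2 = 32*I*√2 ≈ 45.255*I)
I(u) = 96*I*√2 (I(u) = 3*(32*I*√2) = 96*I*√2)
g(L) = 2*L*(87 + L) (g(L) = (87 + L)*(2*L) = 2*L*(87 + L))
I(14) + g(f(16)) = 96*I*√2 + 2*16*(87 + 16) = 96*I*√2 + 2*16*103 = 96*I*√2 + 3296 = 3296 + 96*I*√2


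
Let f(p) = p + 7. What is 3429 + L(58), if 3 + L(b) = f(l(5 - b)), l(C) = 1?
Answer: 3434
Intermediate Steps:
f(p) = 7 + p
L(b) = 5 (L(b) = -3 + (7 + 1) = -3 + 8 = 5)
3429 + L(58) = 3429 + 5 = 3434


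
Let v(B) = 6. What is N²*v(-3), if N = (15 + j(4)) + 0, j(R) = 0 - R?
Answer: 726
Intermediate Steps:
j(R) = -R
N = 11 (N = (15 - 1*4) + 0 = (15 - 4) + 0 = 11 + 0 = 11)
N²*v(-3) = 11²*6 = 121*6 = 726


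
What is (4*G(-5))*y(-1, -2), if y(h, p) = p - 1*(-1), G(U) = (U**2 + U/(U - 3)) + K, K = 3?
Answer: -229/2 ≈ -114.50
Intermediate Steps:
G(U) = 3 + U**2 + U/(-3 + U) (G(U) = (U**2 + U/(U - 3)) + 3 = (U**2 + U/(-3 + U)) + 3 = 3 + U**2 + U/(-3 + U))
y(h, p) = 1 + p (y(h, p) = p + 1 = 1 + p)
(4*G(-5))*y(-1, -2) = (4*((-9 + (-5)**3 - 3*(-5)**2 + 4*(-5))/(-3 - 5)))*(1 - 2) = (4*((-9 - 125 - 3*25 - 20)/(-8)))*(-1) = (4*(-(-9 - 125 - 75 - 20)/8))*(-1) = (4*(-1/8*(-229)))*(-1) = (4*(229/8))*(-1) = (229/2)*(-1) = -229/2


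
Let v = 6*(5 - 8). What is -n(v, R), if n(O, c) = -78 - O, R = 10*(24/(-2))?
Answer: 60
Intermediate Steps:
R = -120 (R = 10*(24*(-½)) = 10*(-12) = -120)
v = -18 (v = 6*(-3) = -18)
-n(v, R) = -(-78 - 1*(-18)) = -(-78 + 18) = -1*(-60) = 60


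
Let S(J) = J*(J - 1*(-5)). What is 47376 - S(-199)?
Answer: 8770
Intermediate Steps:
S(J) = J*(5 + J) (S(J) = J*(J + 5) = J*(5 + J))
47376 - S(-199) = 47376 - (-199)*(5 - 199) = 47376 - (-199)*(-194) = 47376 - 1*38606 = 47376 - 38606 = 8770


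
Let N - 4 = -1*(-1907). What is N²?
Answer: 3651921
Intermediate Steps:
N = 1911 (N = 4 - 1*(-1907) = 4 + 1907 = 1911)
N² = 1911² = 3651921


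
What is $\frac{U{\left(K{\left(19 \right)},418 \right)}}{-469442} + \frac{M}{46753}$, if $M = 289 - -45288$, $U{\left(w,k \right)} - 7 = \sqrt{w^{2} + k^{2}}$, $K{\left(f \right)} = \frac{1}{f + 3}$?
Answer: $\frac{3056490109}{3135403118} - \frac{13 \sqrt{500393}}{10327724} \approx 0.97394$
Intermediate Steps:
$K{\left(f \right)} = \frac{1}{3 + f}$
$U{\left(w,k \right)} = 7 + \sqrt{k^{2} + w^{2}}$ ($U{\left(w,k \right)} = 7 + \sqrt{w^{2} + k^{2}} = 7 + \sqrt{k^{2} + w^{2}}$)
$M = 45577$ ($M = 289 + 45288 = 45577$)
$\frac{U{\left(K{\left(19 \right)},418 \right)}}{-469442} + \frac{M}{46753} = \frac{7 + \sqrt{418^{2} + \left(\frac{1}{3 + 19}\right)^{2}}}{-469442} + \frac{45577}{46753} = \left(7 + \sqrt{174724 + \left(\frac{1}{22}\right)^{2}}\right) \left(- \frac{1}{469442}\right) + 45577 \cdot \frac{1}{46753} = \left(7 + \sqrt{174724 + \left(\frac{1}{22}\right)^{2}}\right) \left(- \frac{1}{469442}\right) + \frac{6511}{6679} = \left(7 + \sqrt{174724 + \frac{1}{484}}\right) \left(- \frac{1}{469442}\right) + \frac{6511}{6679} = \left(7 + \sqrt{\frac{84566417}{484}}\right) \left(- \frac{1}{469442}\right) + \frac{6511}{6679} = \left(7 + \frac{13 \sqrt{500393}}{22}\right) \left(- \frac{1}{469442}\right) + \frac{6511}{6679} = \left(- \frac{7}{469442} - \frac{13 \sqrt{500393}}{10327724}\right) + \frac{6511}{6679} = \frac{3056490109}{3135403118} - \frac{13 \sqrt{500393}}{10327724}$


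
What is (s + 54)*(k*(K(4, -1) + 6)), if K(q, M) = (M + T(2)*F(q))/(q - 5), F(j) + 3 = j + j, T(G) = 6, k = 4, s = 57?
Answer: -10212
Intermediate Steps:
F(j) = -3 + 2*j (F(j) = -3 + (j + j) = -3 + 2*j)
K(q, M) = (-18 + M + 12*q)/(-5 + q) (K(q, M) = (M + 6*(-3 + 2*q))/(q - 5) = (M + (-18 + 12*q))/(-5 + q) = (-18 + M + 12*q)/(-5 + q))
(s + 54)*(k*(K(4, -1) + 6)) = (57 + 54)*(4*((-18 - 1 + 12*4)/(-5 + 4) + 6)) = 111*(4*((-18 - 1 + 48)/(-1) + 6)) = 111*(4*(-1*29 + 6)) = 111*(4*(-29 + 6)) = 111*(4*(-23)) = 111*(-92) = -10212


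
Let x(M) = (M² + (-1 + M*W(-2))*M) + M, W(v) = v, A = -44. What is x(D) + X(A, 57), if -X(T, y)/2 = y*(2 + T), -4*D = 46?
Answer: 18623/4 ≈ 4655.8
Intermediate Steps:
D = -23/2 (D = -¼*46 = -23/2 ≈ -11.500)
X(T, y) = -2*y*(2 + T)
x(M) = M + M² + M*(-1 - 2*M) (x(M) = (M² + (-1 + M*(-2))*M) + M = (M² + (-1 - 2*M)*M) + M = (M² + M*(-1 - 2*M)) + M = M + M² + M*(-1 - 2*M))
x(D) + X(A, 57) = -(-23/2)² - 2*57*(2 - 44) = -1*529/4 - 2*57*(-42) = -529/4 + 4788 = 18623/4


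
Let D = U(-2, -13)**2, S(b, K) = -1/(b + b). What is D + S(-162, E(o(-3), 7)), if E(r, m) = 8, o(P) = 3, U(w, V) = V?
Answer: 54757/324 ≈ 169.00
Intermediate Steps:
S(b, K) = -1/(2*b)
D = 169 (D = (-13)**2 = 169)
D + S(-162, E(o(-3), 7)) = 169 - 1/2/(-162) = 169 - 1/2*(-1/162) = 169 + 1/324 = 54757/324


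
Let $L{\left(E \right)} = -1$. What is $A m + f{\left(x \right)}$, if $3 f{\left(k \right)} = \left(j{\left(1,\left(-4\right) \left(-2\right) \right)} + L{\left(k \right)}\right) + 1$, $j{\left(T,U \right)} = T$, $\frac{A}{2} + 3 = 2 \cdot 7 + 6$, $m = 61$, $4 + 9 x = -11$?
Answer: $\frac{6223}{3} \approx 2074.3$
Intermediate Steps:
$x = - \frac{5}{3}$ ($x = - \frac{4}{9} + \frac{1}{9} \left(-11\right) = - \frac{4}{9} - \frac{11}{9} = - \frac{5}{3} \approx -1.6667$)
$A = 34$ ($A = -6 + 2 \left(2 \cdot 7 + 6\right) = -6 + 2 \left(14 + 6\right) = -6 + 2 \cdot 20 = -6 + 40 = 34$)
$f{\left(k \right)} = \frac{1}{3}$ ($f{\left(k \right)} = \frac{\left(1 - 1\right) + 1}{3} = \frac{0 + 1}{3} = \frac{1}{3} \cdot 1 = \frac{1}{3}$)
$A m + f{\left(x \right)} = 34 \cdot 61 + \frac{1}{3} = 2074 + \frac{1}{3} = \frac{6223}{3}$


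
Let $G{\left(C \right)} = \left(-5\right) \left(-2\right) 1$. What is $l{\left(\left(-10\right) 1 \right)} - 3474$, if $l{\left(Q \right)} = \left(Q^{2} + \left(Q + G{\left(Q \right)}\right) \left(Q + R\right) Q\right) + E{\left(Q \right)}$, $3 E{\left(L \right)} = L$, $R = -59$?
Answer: $- \frac{10132}{3} \approx -3377.3$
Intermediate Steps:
$G{\left(C \right)} = 10$ ($G{\left(C \right)} = 10 \cdot 1 = 10$)
$E{\left(L \right)} = \frac{L}{3}$
$l{\left(Q \right)} = Q^{2} + \frac{Q}{3} + Q \left(-59 + Q\right) \left(10 + Q\right)$ ($l{\left(Q \right)} = \left(Q^{2} + \left(Q + 10\right) \left(Q - 59\right) Q\right) + \frac{Q}{3} = \left(Q^{2} + \left(10 + Q\right) \left(-59 + Q\right) Q\right) + \frac{Q}{3} = \left(Q^{2} + \left(-59 + Q\right) \left(10 + Q\right) Q\right) + \frac{Q}{3} = \left(Q^{2} + Q \left(-59 + Q\right) \left(10 + Q\right)\right) + \frac{Q}{3} = Q^{2} + \frac{Q}{3} + Q \left(-59 + Q\right) \left(10 + Q\right)$)
$l{\left(\left(-10\right) 1 \right)} - 3474 = \frac{\left(-10\right) 1 \left(-1769 - 144 \left(\left(-10\right) 1\right) + 3 \left(\left(-10\right) 1\right)^{2}\right)}{3} - 3474 = \frac{1}{3} \left(-10\right) \left(-1769 - -1440 + 3 \left(-10\right)^{2}\right) - 3474 = \frac{1}{3} \left(-10\right) \left(-1769 + 1440 + 3 \cdot 100\right) - 3474 = \frac{1}{3} \left(-10\right) \left(-1769 + 1440 + 300\right) - 3474 = \frac{1}{3} \left(-10\right) \left(-29\right) - 3474 = \frac{290}{3} - 3474 = - \frac{10132}{3}$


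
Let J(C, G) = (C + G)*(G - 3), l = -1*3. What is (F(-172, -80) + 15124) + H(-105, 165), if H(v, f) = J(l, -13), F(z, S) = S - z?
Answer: 15472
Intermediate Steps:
l = -3
J(C, G) = (-3 + G)*(C + G) (J(C, G) = (C + G)*(-3 + G) = (-3 + G)*(C + G))
H(v, f) = 256 (H(v, f) = (-13)**2 - 3*(-3) - 3*(-13) - 3*(-13) = 169 + 9 + 39 + 39 = 256)
(F(-172, -80) + 15124) + H(-105, 165) = ((-80 - 1*(-172)) + 15124) + 256 = ((-80 + 172) + 15124) + 256 = (92 + 15124) + 256 = 15216 + 256 = 15472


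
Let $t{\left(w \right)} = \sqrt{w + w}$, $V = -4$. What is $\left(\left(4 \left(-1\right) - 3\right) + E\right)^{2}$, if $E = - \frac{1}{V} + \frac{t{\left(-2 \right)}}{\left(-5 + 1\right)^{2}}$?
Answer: $\frac{\left(-54 + i\right)^{2}}{64} \approx 45.547 - 1.6875 i$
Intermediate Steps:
$t{\left(w \right)} = \sqrt{2} \sqrt{w}$ ($t{\left(w \right)} = \sqrt{2 w} = \sqrt{2} \sqrt{w}$)
$E = \frac{1}{4} + \frac{i}{8}$ ($E = - \frac{1}{-4} + \frac{\sqrt{2} \sqrt{-2}}{\left(-5 + 1\right)^{2}} = \left(-1\right) \left(- \frac{1}{4}\right) + \frac{\sqrt{2} i \sqrt{2}}{\left(-4\right)^{2}} = \frac{1}{4} + \frac{2 i}{16} = \frac{1}{4} + 2 i \frac{1}{16} = \frac{1}{4} + \frac{i}{8} \approx 0.25 + 0.125 i$)
$\left(\left(4 \left(-1\right) - 3\right) + E\right)^{2} = \left(\left(4 \left(-1\right) - 3\right) + \left(\frac{1}{4} + \frac{i}{8}\right)\right)^{2} = \left(\left(-4 - 3\right) + \left(\frac{1}{4} + \frac{i}{8}\right)\right)^{2} = \left(-7 + \left(\frac{1}{4} + \frac{i}{8}\right)\right)^{2} = \left(- \frac{27}{4} + \frac{i}{8}\right)^{2}$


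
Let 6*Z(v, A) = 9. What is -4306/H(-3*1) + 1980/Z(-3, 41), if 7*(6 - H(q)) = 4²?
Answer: 2089/13 ≈ 160.69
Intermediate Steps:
Z(v, A) = 3/2 (Z(v, A) = (⅙)*9 = 3/2)
H(q) = 26/7 (H(q) = 6 - ⅐*4² = 6 - ⅐*16 = 6 - 16/7 = 26/7)
-4306/H(-3*1) + 1980/Z(-3, 41) = -4306/26/7 + 1980/(3/2) = -4306*7/26 + 1980*(⅔) = -15071/13 + 1320 = 2089/13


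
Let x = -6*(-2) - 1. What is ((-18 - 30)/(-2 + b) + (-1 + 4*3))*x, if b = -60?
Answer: 4015/31 ≈ 129.52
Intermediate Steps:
x = 11 (x = 12 - 1 = 11)
((-18 - 30)/(-2 + b) + (-1 + 4*3))*x = ((-18 - 30)/(-2 - 60) + (-1 + 4*3))*11 = (-48/(-62) + (-1 + 12))*11 = (-48*(-1/62) + 11)*11 = (24/31 + 11)*11 = (365/31)*11 = 4015/31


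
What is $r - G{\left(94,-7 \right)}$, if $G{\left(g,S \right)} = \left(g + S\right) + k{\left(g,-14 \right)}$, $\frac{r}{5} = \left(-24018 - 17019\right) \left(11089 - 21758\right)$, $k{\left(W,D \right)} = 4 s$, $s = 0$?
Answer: $2189118678$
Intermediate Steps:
$k{\left(W,D \right)} = 0$ ($k{\left(W,D \right)} = 4 \cdot 0 = 0$)
$r = 2189118765$ ($r = 5 \left(-24018 - 17019\right) \left(11089 - 21758\right) = 5 \left(\left(-41037\right) \left(-10669\right)\right) = 5 \cdot 437823753 = 2189118765$)
$G{\left(g,S \right)} = S + g$ ($G{\left(g,S \right)} = \left(g + S\right) + 0 = \left(S + g\right) + 0 = S + g$)
$r - G{\left(94,-7 \right)} = 2189118765 - \left(-7 + 94\right) = 2189118765 - 87 = 2189118678$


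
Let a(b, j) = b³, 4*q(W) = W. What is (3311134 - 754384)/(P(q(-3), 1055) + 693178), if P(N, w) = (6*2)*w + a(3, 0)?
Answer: 511350/141173 ≈ 3.6222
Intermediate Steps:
q(W) = W/4
P(N, w) = 27 + 12*w (P(N, w) = (6*2)*w + 3³ = 12*w + 27 = 27 + 12*w)
(3311134 - 754384)/(P(q(-3), 1055) + 693178) = (3311134 - 754384)/((27 + 12*1055) + 693178) = 2556750/((27 + 12660) + 693178) = 2556750/(12687 + 693178) = 2556750/705865 = 2556750*(1/705865) = 511350/141173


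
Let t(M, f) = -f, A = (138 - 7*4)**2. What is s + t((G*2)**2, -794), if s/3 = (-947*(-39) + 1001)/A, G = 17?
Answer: 4860601/6050 ≈ 803.41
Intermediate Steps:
A = 12100 (A = (138 - 28)**2 = 110**2 = 12100)
s = 56901/6050 (s = 3*((-947*(-39) + 1001)/12100) = 3*((36933 + 1001)*(1/12100)) = 3*(37934*(1/12100)) = 3*(18967/6050) = 56901/6050 ≈ 9.4051)
s + t((G*2)**2, -794) = 56901/6050 - 1*(-794) = 56901/6050 + 794 = 4860601/6050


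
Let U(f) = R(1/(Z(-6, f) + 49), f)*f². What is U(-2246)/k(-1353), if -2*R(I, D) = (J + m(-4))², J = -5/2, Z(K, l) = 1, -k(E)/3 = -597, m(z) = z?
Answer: -213130801/3582 ≈ -59501.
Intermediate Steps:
k(E) = 1791 (k(E) = -3*(-597) = 1791)
J = -5/2 (J = -5*½ = -5/2 ≈ -2.5000)
R(I, D) = -169/8 (R(I, D) = -(-5/2 - 4)²/2 = -(-13/2)²/2 = -½*169/4 = -169/8)
U(f) = -169*f²/8
U(-2246)/k(-1353) = -169/8*(-2246)²/1791 = -169/8*5044516*(1/1791) = -213130801/2*1/1791 = -213130801/3582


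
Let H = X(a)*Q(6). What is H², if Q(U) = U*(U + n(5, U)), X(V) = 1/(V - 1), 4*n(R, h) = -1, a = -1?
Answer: 4761/16 ≈ 297.56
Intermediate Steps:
n(R, h) = -¼ (n(R, h) = (¼)*(-1) = -¼)
X(V) = 1/(-1 + V)
Q(U) = U*(-¼ + U) (Q(U) = U*(U - ¼) = U*(-¼ + U))
H = -69/4 (H = (6*(-¼ + 6))/(-1 - 1) = (6*(23/4))/(-2) = -½*69/2 = -69/4 ≈ -17.250)
H² = (-69/4)² = 4761/16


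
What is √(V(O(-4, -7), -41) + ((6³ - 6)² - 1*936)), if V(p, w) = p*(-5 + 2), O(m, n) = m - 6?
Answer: √43194 ≈ 207.83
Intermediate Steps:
O(m, n) = -6 + m
V(p, w) = -3*p (V(p, w) = p*(-3) = -3*p)
√(V(O(-4, -7), -41) + ((6³ - 6)² - 1*936)) = √(-3*(-6 - 4) + ((6³ - 6)² - 1*936)) = √(-3*(-10) + ((216 - 6)² - 936)) = √(30 + (210² - 936)) = √(30 + (44100 - 936)) = √(30 + 43164) = √43194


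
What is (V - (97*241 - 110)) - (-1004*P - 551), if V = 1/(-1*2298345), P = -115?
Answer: -317576118721/2298345 ≈ -1.3818e+5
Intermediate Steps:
V = -1/2298345 (V = 1/(-2298345) = -1/2298345 ≈ -4.3510e-7)
(V - (97*241 - 110)) - (-1004*P - 551) = (-1/2298345 - (97*241 - 110)) - (-1004*(-115) - 551) = (-1/2298345 - (23377 - 110)) - (115460 - 551) = (-1/2298345 - 1*23267) - 1*114909 = (-1/2298345 - 23267) - 114909 = -53475593116/2298345 - 114909 = -317576118721/2298345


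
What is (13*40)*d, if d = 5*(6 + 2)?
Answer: 20800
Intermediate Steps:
d = 40 (d = 5*8 = 40)
(13*40)*d = (13*40)*40 = 520*40 = 20800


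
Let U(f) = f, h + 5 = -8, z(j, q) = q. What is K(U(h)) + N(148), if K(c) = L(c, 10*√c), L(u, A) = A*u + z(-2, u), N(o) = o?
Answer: 135 - 130*I*√13 ≈ 135.0 - 468.72*I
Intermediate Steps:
h = -13 (h = -5 - 8 = -13)
L(u, A) = u + A*u (L(u, A) = A*u + u = u + A*u)
K(c) = c*(1 + 10*√c)
K(U(h)) + N(148) = (-13 + 10*(-13)^(3/2)) + 148 = (-13 + 10*(-13*I*√13)) + 148 = (-13 - 130*I*√13) + 148 = 135 - 130*I*√13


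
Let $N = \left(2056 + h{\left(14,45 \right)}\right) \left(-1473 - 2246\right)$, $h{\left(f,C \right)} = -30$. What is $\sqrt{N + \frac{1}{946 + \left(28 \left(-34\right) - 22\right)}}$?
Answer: $\frac{i \sqrt{1476800031}}{14} \approx 2744.9 i$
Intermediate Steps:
$N = -7534694$ ($N = \left(2056 - 30\right) \left(-1473 - 2246\right) = 2026 \left(-3719\right) = -7534694$)
$\sqrt{N + \frac{1}{946 + \left(28 \left(-34\right) - 22\right)}} = \sqrt{-7534694 + \frac{1}{946 + \left(28 \left(-34\right) - 22\right)}} = \sqrt{-7534694 + \frac{1}{946 - 974}} = \sqrt{-7534694 + \frac{1}{-28}} = \sqrt{-7534694 - \frac{1}{28}} = \sqrt{- \frac{210971433}{28}} = \frac{i \sqrt{1476800031}}{14}$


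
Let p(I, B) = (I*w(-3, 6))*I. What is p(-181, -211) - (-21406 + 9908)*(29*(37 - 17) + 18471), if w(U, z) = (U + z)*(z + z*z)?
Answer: 223176284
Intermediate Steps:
w(U, z) = (U + z)*(z + z**2)
p(I, B) = 126*I**2 (p(I, B) = (I*(6*(-3 + 6 + 6**2 - 3*6)))*I = (I*(6*(-3 + 6 + 36 - 18)))*I = (I*(6*21))*I = (I*126)*I = (126*I)*I = 126*I**2)
p(-181, -211) - (-21406 + 9908)*(29*(37 - 17) + 18471) = 126*(-181)**2 - (-21406 + 9908)*(29*(37 - 17) + 18471) = 126*32761 - (-11498)*(29*20 + 18471) = 4127886 - (-11498)*(580 + 18471) = 4127886 - (-11498)*19051 = 4127886 - 1*(-219048398) = 4127886 + 219048398 = 223176284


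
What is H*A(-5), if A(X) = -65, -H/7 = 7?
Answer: 3185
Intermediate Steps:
H = -49 (H = -7*7 = -49)
H*A(-5) = -49*(-65) = 3185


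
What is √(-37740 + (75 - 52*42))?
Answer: I*√39849 ≈ 199.62*I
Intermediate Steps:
√(-37740 + (75 - 52*42)) = √(-37740 + (75 - 2184)) = √(-37740 - 2109) = √(-39849) = I*√39849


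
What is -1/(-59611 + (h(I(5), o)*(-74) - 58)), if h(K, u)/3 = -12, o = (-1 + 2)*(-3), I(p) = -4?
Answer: 1/57005 ≈ 1.7542e-5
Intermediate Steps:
o = -3 (o = 1*(-3) = -3)
h(K, u) = -36 (h(K, u) = 3*(-12) = -36)
-1/(-59611 + (h(I(5), o)*(-74) - 58)) = -1/(-59611 + (-36*(-74) - 58)) = -1/(-59611 + (2664 - 58)) = -1/(-59611 + 2606) = -1/(-57005) = -1*(-1/57005) = 1/57005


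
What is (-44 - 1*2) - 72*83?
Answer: -6022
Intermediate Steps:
(-44 - 1*2) - 72*83 = (-44 - 2) - 5976 = -46 - 5976 = -6022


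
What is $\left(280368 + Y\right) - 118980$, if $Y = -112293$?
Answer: $49095$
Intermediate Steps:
$\left(280368 + Y\right) - 118980 = \left(280368 - 112293\right) - 118980 = 168075 - 118980 = 49095$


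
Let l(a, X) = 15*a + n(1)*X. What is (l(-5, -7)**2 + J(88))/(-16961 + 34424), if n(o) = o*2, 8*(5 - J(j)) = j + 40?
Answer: 7910/17463 ≈ 0.45296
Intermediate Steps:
J(j) = -j/8 (J(j) = 5 - (j + 40)/8 = 5 - (40 + j)/8 = 5 + (-5 - j/8) = -j/8)
n(o) = 2*o
l(a, X) = 2*X + 15*a (l(a, X) = 15*a + (2*1)*X = 15*a + 2*X = 2*X + 15*a)
(l(-5, -7)**2 + J(88))/(-16961 + 34424) = ((2*(-7) + 15*(-5))**2 - 1/8*88)/(-16961 + 34424) = ((-14 - 75)**2 - 11)/17463 = ((-89)**2 - 11)*(1/17463) = (7921 - 11)*(1/17463) = 7910*(1/17463) = 7910/17463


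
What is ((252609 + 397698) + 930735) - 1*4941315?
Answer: -3360273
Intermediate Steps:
((252609 + 397698) + 930735) - 1*4941315 = (650307 + 930735) - 4941315 = 1581042 - 4941315 = -3360273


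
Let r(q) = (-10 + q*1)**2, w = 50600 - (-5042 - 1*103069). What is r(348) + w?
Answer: 272955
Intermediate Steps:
w = 158711 (w = 50600 - (-5042 - 103069) = 50600 - 1*(-108111) = 50600 + 108111 = 158711)
r(q) = (-10 + q)**2
r(348) + w = (-10 + 348)**2 + 158711 = 338**2 + 158711 = 114244 + 158711 = 272955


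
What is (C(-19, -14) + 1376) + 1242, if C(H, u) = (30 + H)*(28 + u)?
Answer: 2772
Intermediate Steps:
C(H, u) = (28 + u)*(30 + H)
(C(-19, -14) + 1376) + 1242 = ((840 + 28*(-19) + 30*(-14) - 19*(-14)) + 1376) + 1242 = ((840 - 532 - 420 + 266) + 1376) + 1242 = (154 + 1376) + 1242 = 1530 + 1242 = 2772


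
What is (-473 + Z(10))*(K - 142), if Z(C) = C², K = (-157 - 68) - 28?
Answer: 147335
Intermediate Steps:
K = -253 (K = -225 - 28 = -253)
(-473 + Z(10))*(K - 142) = (-473 + 10²)*(-253 - 142) = (-473 + 100)*(-395) = -373*(-395) = 147335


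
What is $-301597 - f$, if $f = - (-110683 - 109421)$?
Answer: $-521701$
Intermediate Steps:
$f = 220104$ ($f = \left(-1\right) \left(-220104\right) = 220104$)
$-301597 - f = -301597 - 220104 = -521701$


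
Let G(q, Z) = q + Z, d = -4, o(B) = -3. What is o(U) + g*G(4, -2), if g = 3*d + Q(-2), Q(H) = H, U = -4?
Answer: -31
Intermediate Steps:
G(q, Z) = Z + q
g = -14 (g = 3*(-4) - 2 = -12 - 2 = -14)
o(U) + g*G(4, -2) = -3 - 14*(-2 + 4) = -3 - 14*2 = -3 - 28 = -31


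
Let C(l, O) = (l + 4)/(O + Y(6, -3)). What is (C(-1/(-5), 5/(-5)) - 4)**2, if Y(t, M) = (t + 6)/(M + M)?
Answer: 729/25 ≈ 29.160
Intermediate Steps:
Y(t, M) = (6 + t)/(2*M) (Y(t, M) = (6 + t)/((2*M)) = (6 + t)*(1/(2*M)) = (6 + t)/(2*M))
C(l, O) = (4 + l)/(-2 + O) (C(l, O) = (l + 4)/(O + (1/2)*(6 + 6)/(-3)) = (4 + l)/(O + (1/2)*(-1/3)*12) = (4 + l)/(O - 2) = (4 + l)/(-2 + O))
(C(-1/(-5), 5/(-5)) - 4)**2 = ((4 - 1/(-5))/(-2 + 5/(-5)) - 4)**2 = ((4 - 1*(-1/5))/(-2 + 5*(-1/5)) - 4)**2 = ((4 + 1/5)/(-2 - 1) - 4)**2 = ((21/5)/(-3) - 4)**2 = (-1/3*21/5 - 4)**2 = (-7/5 - 4)**2 = (-27/5)**2 = 729/25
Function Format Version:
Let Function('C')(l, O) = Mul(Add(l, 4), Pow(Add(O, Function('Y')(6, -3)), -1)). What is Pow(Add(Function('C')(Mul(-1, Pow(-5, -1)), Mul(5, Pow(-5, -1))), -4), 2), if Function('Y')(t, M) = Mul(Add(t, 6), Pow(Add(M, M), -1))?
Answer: Rational(729, 25) ≈ 29.160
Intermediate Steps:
Function('Y')(t, M) = Mul(Rational(1, 2), Pow(M, -1), Add(6, t)) (Function('Y')(t, M) = Mul(Add(6, t), Pow(Mul(2, M), -1)) = Mul(Add(6, t), Mul(Rational(1, 2), Pow(M, -1))) = Mul(Rational(1, 2), Pow(M, -1), Add(6, t)))
Function('C')(l, O) = Mul(Pow(Add(-2, O), -1), Add(4, l)) (Function('C')(l, O) = Mul(Add(l, 4), Pow(Add(O, Mul(Rational(1, 2), Pow(-3, -1), Add(6, 6))), -1)) = Mul(Add(4, l), Pow(Add(O, Mul(Rational(1, 2), Rational(-1, 3), 12)), -1)) = Mul(Add(4, l), Pow(Add(O, -2), -1)) = Mul(Add(4, l), Pow(Add(-2, O), -1)) = Mul(Pow(Add(-2, O), -1), Add(4, l)))
Pow(Add(Function('C')(Mul(-1, Pow(-5, -1)), Mul(5, Pow(-5, -1))), -4), 2) = Pow(Add(Mul(Pow(Add(-2, Mul(5, Pow(-5, -1))), -1), Add(4, Mul(-1, Pow(-5, -1)))), -4), 2) = Pow(Add(Mul(Pow(Add(-2, Mul(5, Rational(-1, 5))), -1), Add(4, Mul(-1, Rational(-1, 5)))), -4), 2) = Pow(Add(Mul(Pow(Add(-2, -1), -1), Add(4, Rational(1, 5))), -4), 2) = Pow(Add(Mul(Pow(-3, -1), Rational(21, 5)), -4), 2) = Pow(Add(Mul(Rational(-1, 3), Rational(21, 5)), -4), 2) = Pow(Add(Rational(-7, 5), -4), 2) = Pow(Rational(-27, 5), 2) = Rational(729, 25)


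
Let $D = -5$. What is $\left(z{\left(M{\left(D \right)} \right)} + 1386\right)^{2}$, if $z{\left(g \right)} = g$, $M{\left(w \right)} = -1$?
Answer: $1918225$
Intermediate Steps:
$\left(z{\left(M{\left(D \right)} \right)} + 1386\right)^{2} = \left(-1 + 1386\right)^{2} = 1385^{2} = 1918225$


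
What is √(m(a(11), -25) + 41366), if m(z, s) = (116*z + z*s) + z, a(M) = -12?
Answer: √40262 ≈ 200.65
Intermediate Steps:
m(z, s) = 117*z + s*z (m(z, s) = (116*z + s*z) + z = 117*z + s*z)
√(m(a(11), -25) + 41366) = √(-12*(117 - 25) + 41366) = √(-12*92 + 41366) = √(-1104 + 41366) = √40262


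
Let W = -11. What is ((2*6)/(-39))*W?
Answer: 44/13 ≈ 3.3846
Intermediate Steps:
((2*6)/(-39))*W = ((2*6)/(-39))*(-11) = (12*(-1/39))*(-11) = -4/13*(-11) = 44/13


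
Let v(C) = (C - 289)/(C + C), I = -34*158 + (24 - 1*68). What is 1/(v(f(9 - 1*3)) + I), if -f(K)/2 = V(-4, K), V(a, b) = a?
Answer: -16/86937 ≈ -0.00018404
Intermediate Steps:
f(K) = 8 (f(K) = -2*(-4) = 8)
I = -5416 (I = -5372 + (24 - 68) = -5372 - 44 = -5416)
v(C) = (-289 + C)/(2*C) (v(C) = (-289 + C)/((2*C)) = (-289 + C)*(1/(2*C)) = (-289 + C)/(2*C))
1/(v(f(9 - 1*3)) + I) = 1/((½)*(-289 + 8)/8 - 5416) = 1/((½)*(⅛)*(-281) - 5416) = 1/(-281/16 - 5416) = 1/(-86937/16) = -16/86937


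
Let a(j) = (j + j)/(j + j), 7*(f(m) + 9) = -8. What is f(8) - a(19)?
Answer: -78/7 ≈ -11.143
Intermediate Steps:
f(m) = -71/7 (f(m) = -9 + (1/7)*(-8) = -9 - 8/7 = -71/7)
a(j) = 1 (a(j) = (2*j)/((2*j)) = (2*j)*(1/(2*j)) = 1)
f(8) - a(19) = -71/7 - 1*1 = -71/7 - 1 = -78/7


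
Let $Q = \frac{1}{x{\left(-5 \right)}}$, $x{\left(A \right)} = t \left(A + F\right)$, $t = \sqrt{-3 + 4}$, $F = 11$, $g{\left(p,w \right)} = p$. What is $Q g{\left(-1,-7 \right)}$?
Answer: $- \frac{1}{6} \approx -0.16667$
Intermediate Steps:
$t = 1$ ($t = \sqrt{1} = 1$)
$x{\left(A \right)} = 11 + A$ ($x{\left(A \right)} = 1 \left(A + 11\right) = 1 \left(11 + A\right) = 11 + A$)
$Q = \frac{1}{6}$ ($Q = \frac{1}{11 - 5} = \frac{1}{6} \approx 0.16667$)
$Q g{\left(-1,-7 \right)} = \frac{1}{6} \left(-1\right) = - \frac{1}{6}$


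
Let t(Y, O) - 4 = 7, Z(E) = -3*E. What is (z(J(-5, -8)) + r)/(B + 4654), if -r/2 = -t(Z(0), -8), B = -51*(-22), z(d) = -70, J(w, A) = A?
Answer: -3/361 ≈ -0.0083102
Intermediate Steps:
B = 1122
t(Y, O) = 11 (t(Y, O) = 4 + 7 = 11)
r = 22 (r = -(-2)*11 = -2*(-11) = 22)
(z(J(-5, -8)) + r)/(B + 4654) = (-70 + 22)/(1122 + 4654) = -48/5776 = -48*1/5776 = -3/361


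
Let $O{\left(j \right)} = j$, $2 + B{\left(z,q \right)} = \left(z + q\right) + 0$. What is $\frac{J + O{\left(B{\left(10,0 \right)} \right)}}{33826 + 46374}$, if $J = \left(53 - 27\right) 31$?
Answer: $\frac{407}{40100} \approx 0.01015$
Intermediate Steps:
$B{\left(z,q \right)} = -2 + q + z$ ($B{\left(z,q \right)} = -2 + \left(\left(z + q\right) + 0\right) = -2 + \left(\left(q + z\right) + 0\right) = -2 + \left(q + z\right) = -2 + q + z$)
$J = 806$ ($J = 26 \cdot 31 = 806$)
$\frac{J + O{\left(B{\left(10,0 \right)} \right)}}{33826 + 46374} = \frac{806 + \left(-2 + 0 + 10\right)}{33826 + 46374} = \frac{806 + 8}{80200} = 814 \cdot \frac{1}{80200} = \frac{407}{40100}$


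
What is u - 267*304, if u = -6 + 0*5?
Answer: -81174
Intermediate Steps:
u = -6 (u = -6 + 0 = -6)
u - 267*304 = -6 - 267*304 = -6 - 81168 = -81174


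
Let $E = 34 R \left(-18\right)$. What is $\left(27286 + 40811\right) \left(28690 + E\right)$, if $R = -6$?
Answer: $2203755114$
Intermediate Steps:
$E = 3672$ ($E = 34 \left(-6\right) \left(-18\right) = \left(-204\right) \left(-18\right) = 3672$)
$\left(27286 + 40811\right) \left(28690 + E\right) = \left(27286 + 40811\right) \left(28690 + 3672\right) = 68097 \cdot 32362 = 2203755114$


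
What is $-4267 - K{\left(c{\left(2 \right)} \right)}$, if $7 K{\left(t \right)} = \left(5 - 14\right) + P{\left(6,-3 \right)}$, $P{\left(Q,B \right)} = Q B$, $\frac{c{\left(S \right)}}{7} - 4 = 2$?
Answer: $- \frac{29842}{7} \approx -4263.1$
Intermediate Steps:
$c{\left(S \right)} = 42$ ($c{\left(S \right)} = 28 + 7 \cdot 2 = 28 + 14 = 42$)
$P{\left(Q,B \right)} = B Q$
$K{\left(t \right)} = - \frac{27}{7}$ ($K{\left(t \right)} = \frac{\left(5 - 14\right) - 18}{7} = \frac{-9 - 18}{7} = \frac{1}{7} \left(-27\right) = - \frac{27}{7}$)
$-4267 - K{\left(c{\left(2 \right)} \right)} = -4267 - - \frac{27}{7} = -4267 + \frac{27}{7} = - \frac{29842}{7}$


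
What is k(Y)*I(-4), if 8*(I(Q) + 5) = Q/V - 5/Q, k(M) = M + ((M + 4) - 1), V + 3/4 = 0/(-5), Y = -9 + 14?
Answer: -5213/96 ≈ -54.302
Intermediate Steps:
Y = 5
V = -¾ (V = -¾ + 0/(-5) = -¾ + 0*(-⅕) = -¾ + 0 = -¾ ≈ -0.75000)
k(M) = 3 + 2*M (k(M) = M + ((4 + M) - 1) = M + (3 + M) = 3 + 2*M)
I(Q) = -5 - 5/(8*Q) - Q/6 (I(Q) = -5 + (Q/(-¾) - 5/Q)/8 = -5 + (Q*(-4/3) - 5/Q)/8 = -5 + (-4*Q/3 - 5/Q)/8 = -5 + (-5/Q - 4*Q/3)/8 = -5 + (-5/(8*Q) - Q/6) = -5 - 5/(8*Q) - Q/6)
k(Y)*I(-4) = (3 + 2*5)*(-5 - 5/8/(-4) - ⅙*(-4)) = (3 + 10)*(-5 - 5/8*(-¼) + ⅔) = 13*(-5 + 5/32 + ⅔) = 13*(-401/96) = -5213/96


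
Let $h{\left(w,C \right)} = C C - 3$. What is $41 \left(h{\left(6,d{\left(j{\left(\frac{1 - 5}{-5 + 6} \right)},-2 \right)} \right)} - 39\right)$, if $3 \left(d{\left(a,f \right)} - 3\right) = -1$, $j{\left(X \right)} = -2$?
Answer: $- \frac{12874}{9} \approx -1430.4$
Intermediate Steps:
$d{\left(a,f \right)} = \frac{8}{3}$ ($d{\left(a,f \right)} = 3 + \frac{1}{3} \left(-1\right) = 3 - \frac{1}{3} = \frac{8}{3}$)
$h{\left(w,C \right)} = -3 + C^{2}$ ($h{\left(w,C \right)} = C^{2} - 3 = -3 + C^{2}$)
$41 \left(h{\left(6,d{\left(j{\left(\frac{1 - 5}{-5 + 6} \right)},-2 \right)} \right)} - 39\right) = 41 \left(\left(-3 + \left(\frac{8}{3}\right)^{2}\right) - 39\right) = 41 \left(\left(-3 + \frac{64}{9}\right) - 39\right) = 41 \left(\frac{37}{9} - 39\right) = 41 \left(- \frac{314}{9}\right) = - \frac{12874}{9}$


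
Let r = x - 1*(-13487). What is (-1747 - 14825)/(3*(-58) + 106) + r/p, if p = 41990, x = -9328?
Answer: 10237369/41990 ≈ 243.80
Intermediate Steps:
r = 4159 (r = -9328 - 1*(-13487) = -9328 + 13487 = 4159)
(-1747 - 14825)/(3*(-58) + 106) + r/p = (-1747 - 14825)/(3*(-58) + 106) + 4159/41990 = -16572/(-174 + 106) + 4159*(1/41990) = -16572/(-68) + 4159/41990 = -16572*(-1/68) + 4159/41990 = 4143/17 + 4159/41990 = 10237369/41990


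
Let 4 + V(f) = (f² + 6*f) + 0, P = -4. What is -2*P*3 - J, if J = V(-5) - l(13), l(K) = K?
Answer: 46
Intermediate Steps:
V(f) = -4 + f² + 6*f (V(f) = -4 + ((f² + 6*f) + 0) = -4 + (f² + 6*f) = -4 + f² + 6*f)
J = -22 (J = (-4 + (-5)² + 6*(-5)) - 1*13 = (-4 + 25 - 30) - 13 = -9 - 13 = -22)
-2*P*3 - J = -2*(-4)*3 - 1*(-22) = 8*3 + 22 = 24 + 22 = 46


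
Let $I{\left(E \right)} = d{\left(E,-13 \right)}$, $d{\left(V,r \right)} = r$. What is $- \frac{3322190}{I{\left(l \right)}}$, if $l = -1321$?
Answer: $\frac{3322190}{13} \approx 2.5555 \cdot 10^{5}$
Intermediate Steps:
$I{\left(E \right)} = -13$
$- \frac{3322190}{I{\left(l \right)}} = - \frac{3322190}{-13} = \left(-3322190\right) \left(- \frac{1}{13}\right) = \frac{3322190}{13}$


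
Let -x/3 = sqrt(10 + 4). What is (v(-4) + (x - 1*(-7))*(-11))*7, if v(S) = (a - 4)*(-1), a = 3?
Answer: -532 + 231*sqrt(14) ≈ 332.32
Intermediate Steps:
x = -3*sqrt(14) (x = -3*sqrt(10 + 4) = -3*sqrt(14) ≈ -11.225)
v(S) = 1 (v(S) = (3 - 4)*(-1) = -1*(-1) = 1)
(v(-4) + (x - 1*(-7))*(-11))*7 = (1 + (-3*sqrt(14) - 1*(-7))*(-11))*7 = (1 + (-3*sqrt(14) + 7)*(-11))*7 = (1 + (7 - 3*sqrt(14))*(-11))*7 = (1 + (-77 + 33*sqrt(14)))*7 = (-76 + 33*sqrt(14))*7 = -532 + 231*sqrt(14)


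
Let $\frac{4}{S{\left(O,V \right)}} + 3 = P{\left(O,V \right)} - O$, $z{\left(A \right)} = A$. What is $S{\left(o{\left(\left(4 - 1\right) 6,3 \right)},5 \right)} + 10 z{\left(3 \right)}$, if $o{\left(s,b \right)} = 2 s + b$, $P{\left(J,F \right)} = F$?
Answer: $\frac{1106}{37} \approx 29.892$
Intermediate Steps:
$o{\left(s,b \right)} = b + 2 s$
$S{\left(O,V \right)} = \frac{4}{-3 + V - O}$ ($S{\left(O,V \right)} = \frac{4}{-3 - \left(O - V\right)} = \frac{4}{-3 + V - O}$)
$S{\left(o{\left(\left(4 - 1\right) 6,3 \right)},5 \right)} + 10 z{\left(3 \right)} = - \frac{4}{3 + \left(3 + 2 \left(4 - 1\right) 6\right) - 5} + 10 \cdot 3 = - \frac{4}{3 + \left(3 + 2 \cdot 3 \cdot 6\right) - 5} + 30 = - \frac{4}{3 + \left(3 + 2 \cdot 18\right) - 5} + 30 = - \frac{4}{3 + \left(3 + 36\right) - 5} + 30 = - \frac{4}{3 + 39 - 5} + 30 = - \frac{4}{37} + 30 = \frac{1106}{37}$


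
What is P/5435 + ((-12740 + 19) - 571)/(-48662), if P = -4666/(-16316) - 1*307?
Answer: 233794828317/1078805639630 ≈ 0.21672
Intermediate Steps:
P = -2502173/8158 (P = -4666*(-1/16316) - 307 = 2333/8158 - 307 = -2502173/8158 ≈ -306.71)
P/5435 + ((-12740 + 19) - 571)/(-48662) = -2502173/8158/5435 + ((-12740 + 19) - 571)/(-48662) = -2502173/8158*1/5435 + (-12721 - 571)*(-1/48662) = -2502173/44338730 - 13292*(-1/48662) = -2502173/44338730 + 6646/24331 = 233794828317/1078805639630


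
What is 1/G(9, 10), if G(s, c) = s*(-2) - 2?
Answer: -1/20 ≈ -0.050000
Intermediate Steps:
G(s, c) = -2 - 2*s (G(s, c) = -2*s - 2 = -2 - 2*s)
1/G(9, 10) = 1/(-2 - 2*9) = 1/(-2 - 18) = 1/(-20) = -1/20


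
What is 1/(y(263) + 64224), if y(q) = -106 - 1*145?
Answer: 1/63973 ≈ 1.5632e-5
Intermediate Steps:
y(q) = -251 (y(q) = -106 - 145 = -251)
1/(y(263) + 64224) = 1/(-251 + 64224) = 1/63973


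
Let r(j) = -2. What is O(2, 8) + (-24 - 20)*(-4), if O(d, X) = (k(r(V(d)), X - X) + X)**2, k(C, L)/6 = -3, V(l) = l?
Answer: 276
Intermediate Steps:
k(C, L) = -18 (k(C, L) = 6*(-3) = -18)
O(d, X) = (-18 + X)**2
O(2, 8) + (-24 - 20)*(-4) = (-18 + 8)**2 + (-24 - 20)*(-4) = (-10)**2 - 44*(-4) = 100 + 176 = 276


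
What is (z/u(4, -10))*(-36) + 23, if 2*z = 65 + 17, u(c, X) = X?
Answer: 853/5 ≈ 170.60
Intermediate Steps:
z = 41 (z = (65 + 17)/2 = (½)*82 = 41)
(z/u(4, -10))*(-36) + 23 = (41/(-10))*(-36) + 23 = (41*(-⅒))*(-36) + 23 = -41/10*(-36) + 23 = 738/5 + 23 = 853/5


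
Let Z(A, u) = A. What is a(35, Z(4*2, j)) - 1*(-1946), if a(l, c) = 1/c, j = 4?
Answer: 15569/8 ≈ 1946.1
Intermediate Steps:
a(35, Z(4*2, j)) - 1*(-1946) = 1/(4*2) - 1*(-1946) = 1/8 + 1946 = ⅛ + 1946 = 15569/8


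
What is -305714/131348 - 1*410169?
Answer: -26937591763/65674 ≈ -4.1017e+5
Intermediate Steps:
-305714/131348 - 1*410169 = -305714*1/131348 - 410169 = -152857/65674 - 410169 = -26937591763/65674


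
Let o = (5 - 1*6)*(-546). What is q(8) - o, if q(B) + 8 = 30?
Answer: -524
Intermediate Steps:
q(B) = 22 (q(B) = -8 + 30 = 22)
o = 546 (o = (5 - 6)*(-546) = -1*(-546) = 546)
q(8) - o = 22 - 1*546 = 22 - 546 = -524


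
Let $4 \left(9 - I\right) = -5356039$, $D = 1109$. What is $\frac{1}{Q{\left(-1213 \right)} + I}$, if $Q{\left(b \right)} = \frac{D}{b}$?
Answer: $\frac{4852}{6496914539} \approx 7.4682 \cdot 10^{-7}$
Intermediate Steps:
$I = \frac{5356075}{4}$ ($I = 9 - - \frac{5356039}{4} = 9 + \frac{5356039}{4} = \frac{5356075}{4} \approx 1.339 \cdot 10^{6}$)
$Q{\left(b \right)} = \frac{1109}{b}$
$\frac{1}{Q{\left(-1213 \right)} + I} = \frac{1}{\frac{1109}{-1213} + \frac{5356075}{4}} = \frac{1}{1109 \left(- \frac{1}{1213}\right) + \frac{5356075}{4}} = \frac{1}{- \frac{1109}{1213} + \frac{5356075}{4}} = \frac{1}{\frac{6496914539}{4852}} = \frac{4852}{6496914539}$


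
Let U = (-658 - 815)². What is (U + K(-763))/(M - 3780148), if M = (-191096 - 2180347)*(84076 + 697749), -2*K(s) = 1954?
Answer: -2168752/1854057203623 ≈ -1.1697e-6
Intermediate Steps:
K(s) = -977 (K(s) = -½*1954 = -977)
M = -1854053423475 (M = -2371443*781825 = -1854053423475)
U = 2169729 (U = (-1473)² = 2169729)
(U + K(-763))/(M - 3780148) = (2169729 - 977)/(-1854053423475 - 3780148) = 2168752/(-1854057203623) = 2168752*(-1/1854057203623) = -2168752/1854057203623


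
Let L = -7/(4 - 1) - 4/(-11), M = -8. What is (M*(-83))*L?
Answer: -43160/33 ≈ -1307.9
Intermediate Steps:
L = -65/33 (L = -7/3 - 4*(-1/11) = -7*1/3 + 4/11 = -7/3 + 4/11 = -65/33 ≈ -1.9697)
(M*(-83))*L = -8*(-83)*(-65/33) = 664*(-65/33) = -43160/33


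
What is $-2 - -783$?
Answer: $781$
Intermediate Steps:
$-2 - -783 = -2 + 783 = 781$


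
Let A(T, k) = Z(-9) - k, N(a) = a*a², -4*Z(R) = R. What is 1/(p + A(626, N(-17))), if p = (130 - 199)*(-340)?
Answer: 4/113501 ≈ 3.5242e-5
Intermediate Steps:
Z(R) = -R/4
N(a) = a³
p = 23460 (p = -69*(-340) = 23460)
A(T, k) = 9/4 - k (A(T, k) = -¼*(-9) - k = 9/4 - k)
1/(p + A(626, N(-17))) = 1/(23460 + (9/4 - 1*(-17)³)) = 1/(23460 + (9/4 - 1*(-4913))) = 1/(23460 + (9/4 + 4913)) = 1/(23460 + 19661/4) = 1/(113501/4) = 4/113501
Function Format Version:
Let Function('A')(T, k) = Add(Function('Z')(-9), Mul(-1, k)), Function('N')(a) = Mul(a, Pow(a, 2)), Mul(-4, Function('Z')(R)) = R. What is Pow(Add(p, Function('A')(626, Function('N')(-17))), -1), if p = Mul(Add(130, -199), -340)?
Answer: Rational(4, 113501) ≈ 3.5242e-5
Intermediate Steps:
Function('Z')(R) = Mul(Rational(-1, 4), R)
Function('N')(a) = Pow(a, 3)
p = 23460 (p = Mul(-69, -340) = 23460)
Function('A')(T, k) = Add(Rational(9, 4), Mul(-1, k)) (Function('A')(T, k) = Add(Mul(Rational(-1, 4), -9), Mul(-1, k)) = Add(Rational(9, 4), Mul(-1, k)))
Pow(Add(p, Function('A')(626, Function('N')(-17))), -1) = Pow(Add(23460, Add(Rational(9, 4), Mul(-1, Pow(-17, 3)))), -1) = Pow(Add(23460, Add(Rational(9, 4), Mul(-1, -4913))), -1) = Pow(Add(23460, Add(Rational(9, 4), 4913)), -1) = Pow(Add(23460, Rational(19661, 4)), -1) = Pow(Rational(113501, 4), -1) = Rational(4, 113501)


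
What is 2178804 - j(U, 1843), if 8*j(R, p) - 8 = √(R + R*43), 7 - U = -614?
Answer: 2178803 - 3*√759/4 ≈ 2.1788e+6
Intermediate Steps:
U = 621 (U = 7 - 1*(-614) = 7 + 614 = 621)
j(R, p) = 1 + √11*√R/4 (j(R, p) = 1 + √(R + R*43)/8 = 1 + √(R + 43*R)/8 = 1 + √(44*R)/8 = 1 + (2*√11*√R)/8 = 1 + √11*√R/4)
2178804 - j(U, 1843) = 2178804 - (1 + √11*√621/4) = 2178804 - (1 + √11*(3*√69)/4) = 2178804 - (1 + 3*√759/4) = 2178804 + (-1 - 3*√759/4) = 2178803 - 3*√759/4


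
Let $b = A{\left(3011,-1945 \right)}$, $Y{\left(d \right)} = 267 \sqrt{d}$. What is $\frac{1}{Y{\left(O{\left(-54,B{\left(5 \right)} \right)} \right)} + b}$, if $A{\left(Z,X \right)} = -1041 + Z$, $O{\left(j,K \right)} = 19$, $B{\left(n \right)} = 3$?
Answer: $\frac{1970}{2526409} - \frac{267 \sqrt{19}}{2526409} \approx 0.0003191$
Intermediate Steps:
$b = 1970$ ($b = -1041 + 3011 = 1970$)
$\frac{1}{Y{\left(O{\left(-54,B{\left(5 \right)} \right)} \right)} + b} = \frac{1}{267 \sqrt{19} + 1970} = \frac{1}{1970 + 267 \sqrt{19}}$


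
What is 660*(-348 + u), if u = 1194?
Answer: 558360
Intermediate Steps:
660*(-348 + u) = 660*(-348 + 1194) = 660*846 = 558360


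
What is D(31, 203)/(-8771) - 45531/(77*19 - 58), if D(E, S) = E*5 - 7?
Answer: -399560341/12323255 ≈ -32.423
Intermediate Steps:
D(E, S) = -7 + 5*E (D(E, S) = 5*E - 7 = -7 + 5*E)
D(31, 203)/(-8771) - 45531/(77*19 - 58) = (-7 + 5*31)/(-8771) - 45531/(77*19 - 58) = (-7 + 155)*(-1/8771) - 45531/(1463 - 58) = 148*(-1/8771) - 45531/1405 = -148/8771 - 45531*1/1405 = -148/8771 - 45531/1405 = -399560341/12323255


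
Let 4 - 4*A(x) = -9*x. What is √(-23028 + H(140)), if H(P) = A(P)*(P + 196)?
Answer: 26*√123 ≈ 288.35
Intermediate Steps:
A(x) = 1 + 9*x/4 (A(x) = 1 - (-9)*x/4 = 1 + 9*x/4)
H(P) = (1 + 9*P/4)*(196 + P) (H(P) = (1 + 9*P/4)*(P + 196) = (1 + 9*P/4)*(196 + P))
√(-23028 + H(140)) = √(-23028 + (4 + 9*140)*(196 + 140)/4) = √(-23028 + (¼)*(4 + 1260)*336) = √(-23028 + (¼)*1264*336) = √(-23028 + 106176) = √83148 = 26*√123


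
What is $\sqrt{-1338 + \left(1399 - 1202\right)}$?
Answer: $i \sqrt{1141} \approx 33.779 i$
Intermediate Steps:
$\sqrt{-1338 + \left(1399 - 1202\right)} = \sqrt{-1338 + 197} = \sqrt{-1141} = i \sqrt{1141}$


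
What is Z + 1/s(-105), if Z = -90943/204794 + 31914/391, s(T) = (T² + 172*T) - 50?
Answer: 46054099091801/567327506590 ≈ 81.177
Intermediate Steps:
s(T) = -50 + T² + 172*T
Z = 6500237003/80074454 (Z = -90943*1/204794 + 31914*(1/391) = -90943/204794 + 31914/391 = 6500237003/80074454 ≈ 81.177)
Z + 1/s(-105) = 6500237003/80074454 + 1/(-50 + (-105)² + 172*(-105)) = 6500237003/80074454 + 1/(-50 + 11025 - 18060) = 6500237003/80074454 + 1/(-7085) = 6500237003/80074454 - 1/7085 = 46054099091801/567327506590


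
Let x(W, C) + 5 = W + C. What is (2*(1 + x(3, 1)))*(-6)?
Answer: 0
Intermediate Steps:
x(W, C) = -5 + C + W (x(W, C) = -5 + (W + C) = -5 + (C + W) = -5 + C + W)
(2*(1 + x(3, 1)))*(-6) = (2*(1 + (-5 + 1 + 3)))*(-6) = (2*(1 - 1))*(-6) = (2*0)*(-6) = 0*(-6) = 0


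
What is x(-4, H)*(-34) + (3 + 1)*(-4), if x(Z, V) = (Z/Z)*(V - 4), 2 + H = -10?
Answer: 528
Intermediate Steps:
H = -12 (H = -2 - 10 = -12)
x(Z, V) = -4 + V (x(Z, V) = 1*(-4 + V) = -4 + V)
x(-4, H)*(-34) + (3 + 1)*(-4) = (-4 - 12)*(-34) + (3 + 1)*(-4) = -16*(-34) + 4*(-4) = 544 - 16 = 528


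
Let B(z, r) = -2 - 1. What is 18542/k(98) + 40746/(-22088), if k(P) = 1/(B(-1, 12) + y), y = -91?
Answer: -19249138085/11044 ≈ -1.7430e+6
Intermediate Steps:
B(z, r) = -3
k(P) = -1/94 (k(P) = 1/(-3 - 91) = 1/(-94) = -1/94)
18542/k(98) + 40746/(-22088) = 18542/(-1/94) + 40746/(-22088) = 18542*(-94) + 40746*(-1/22088) = -1742948 - 20373/11044 = -19249138085/11044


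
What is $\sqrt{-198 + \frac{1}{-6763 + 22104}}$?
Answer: $\frac{i \sqrt{88087993}}{667} \approx 14.071 i$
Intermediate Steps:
$\sqrt{-198 + \frac{1}{-6763 + 22104}} = \sqrt{-198 + \frac{1}{15341}} = \sqrt{- \frac{3037517}{15341}} = \frac{i \sqrt{88087993}}{667}$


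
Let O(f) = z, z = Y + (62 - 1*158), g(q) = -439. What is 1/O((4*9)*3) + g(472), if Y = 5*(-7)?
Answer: -57510/131 ≈ -439.01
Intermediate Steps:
Y = -35
z = -131 (z = -35 + (62 - 1*158) = -35 + (62 - 158) = -35 - 96 = -131)
O(f) = -131
1/O((4*9)*3) + g(472) = 1/(-131) - 439 = -1/131 - 439 = -57510/131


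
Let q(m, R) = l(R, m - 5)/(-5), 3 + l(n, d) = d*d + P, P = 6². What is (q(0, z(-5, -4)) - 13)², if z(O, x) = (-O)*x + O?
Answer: 15129/25 ≈ 605.16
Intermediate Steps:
P = 36
z(O, x) = O - O*x (z(O, x) = -O*x + O = O - O*x)
l(n, d) = 33 + d² (l(n, d) = -3 + (d*d + 36) = -3 + (d² + 36) = -3 + (36 + d²) = 33 + d²)
q(m, R) = -33/5 - (-5 + m)²/5 (q(m, R) = (33 + (m - 5)²)/(-5) = (33 + (-5 + m)²)*(-⅕) = -33/5 - (-5 + m)²/5)
(q(0, z(-5, -4)) - 13)² = ((-33/5 - (-5 + 0)²/5) - 13)² = ((-33/5 - ⅕*(-5)²) - 13)² = ((-33/5 - ⅕*25) - 13)² = ((-33/5 - 5) - 13)² = (-58/5 - 13)² = (-123/5)² = 15129/25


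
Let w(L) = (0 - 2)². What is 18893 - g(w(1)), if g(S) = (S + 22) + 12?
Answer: 18855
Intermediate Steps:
w(L) = 4 (w(L) = (-2)² = 4)
g(S) = 34 + S (g(S) = (22 + S) + 12 = 34 + S)
18893 - g(w(1)) = 18893 - (34 + 4) = 18893 - 1*38 = 18893 - 38 = 18855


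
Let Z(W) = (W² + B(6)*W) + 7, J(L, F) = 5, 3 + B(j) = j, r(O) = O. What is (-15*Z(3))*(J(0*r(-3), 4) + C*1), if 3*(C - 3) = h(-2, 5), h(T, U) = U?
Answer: -3625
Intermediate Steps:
C = 14/3 (C = 3 + (⅓)*5 = 3 + 5/3 = 14/3 ≈ 4.6667)
B(j) = -3 + j
Z(W) = 7 + W² + 3*W (Z(W) = (W² + (-3 + 6)*W) + 7 = (W² + 3*W) + 7 = 7 + W² + 3*W)
(-15*Z(3))*(J(0*r(-3), 4) + C*1) = (-15*(7 + 3² + 3*3))*(5 + (14/3)*1) = (-15*(7 + 9 + 9))*(5 + 14/3) = -15*25*(29/3) = -375*29/3 = -3625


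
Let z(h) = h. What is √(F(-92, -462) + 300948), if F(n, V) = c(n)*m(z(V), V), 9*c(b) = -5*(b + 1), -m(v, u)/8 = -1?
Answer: 2*√678043/3 ≈ 548.96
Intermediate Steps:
m(v, u) = 8 (m(v, u) = -8*(-1) = 8)
c(b) = -5/9 - 5*b/9 (c(b) = (-5*(b + 1))/9 = (-5*(1 + b))/9 = (-5 - 5*b)/9 = -5/9 - 5*b/9)
F(n, V) = -40/9 - 40*n/9 (F(n, V) = (-5/9 - 5*n/9)*8 = -40/9 - 40*n/9)
√(F(-92, -462) + 300948) = √((-40/9 - 40/9*(-92)) + 300948) = √((-40/9 + 3680/9) + 300948) = √(3640/9 + 300948) = √(2712172/9) = 2*√678043/3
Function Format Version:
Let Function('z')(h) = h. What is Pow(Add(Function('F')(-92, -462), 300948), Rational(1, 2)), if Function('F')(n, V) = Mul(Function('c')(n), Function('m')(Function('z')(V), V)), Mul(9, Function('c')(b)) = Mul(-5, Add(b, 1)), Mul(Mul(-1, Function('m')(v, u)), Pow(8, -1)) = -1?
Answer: Mul(Rational(2, 3), Pow(678043, Rational(1, 2))) ≈ 548.96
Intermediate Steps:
Function('m')(v, u) = 8 (Function('m')(v, u) = Mul(-8, -1) = 8)
Function('c')(b) = Add(Rational(-5, 9), Mul(Rational(-5, 9), b)) (Function('c')(b) = Mul(Rational(1, 9), Mul(-5, Add(b, 1))) = Mul(Rational(1, 9), Mul(-5, Add(1, b))) = Mul(Rational(1, 9), Add(-5, Mul(-5, b))) = Add(Rational(-5, 9), Mul(Rational(-5, 9), b)))
Function('F')(n, V) = Add(Rational(-40, 9), Mul(Rational(-40, 9), n)) (Function('F')(n, V) = Mul(Add(Rational(-5, 9), Mul(Rational(-5, 9), n)), 8) = Add(Rational(-40, 9), Mul(Rational(-40, 9), n)))
Pow(Add(Function('F')(-92, -462), 300948), Rational(1, 2)) = Pow(Add(Add(Rational(-40, 9), Mul(Rational(-40, 9), -92)), 300948), Rational(1, 2)) = Pow(Add(Add(Rational(-40, 9), Rational(3680, 9)), 300948), Rational(1, 2)) = Pow(Add(Rational(3640, 9), 300948), Rational(1, 2)) = Pow(Rational(2712172, 9), Rational(1, 2)) = Mul(Rational(2, 3), Pow(678043, Rational(1, 2)))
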